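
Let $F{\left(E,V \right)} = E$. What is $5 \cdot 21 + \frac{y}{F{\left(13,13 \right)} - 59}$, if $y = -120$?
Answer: $\frac{2475}{23} \approx 107.61$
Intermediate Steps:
$5 \cdot 21 + \frac{y}{F{\left(13,13 \right)} - 59} = 5 \cdot 21 + \frac{1}{13 - 59} \left(-120\right) = 105 + \frac{1}{-46} \left(-120\right) = 105 - - \frac{60}{23} = 105 + \frac{60}{23} = \frac{2475}{23}$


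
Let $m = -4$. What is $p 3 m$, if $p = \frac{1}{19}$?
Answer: $- \frac{12}{19} \approx -0.63158$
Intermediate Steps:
$p = \frac{1}{19} \approx 0.052632$
$p 3 m = \frac{1}{19} \cdot 3 \left(-4\right) = \frac{3}{19} \left(-4\right) = - \frac{12}{19}$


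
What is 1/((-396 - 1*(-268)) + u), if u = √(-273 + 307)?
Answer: -64/8175 - √34/16350 ≈ -0.0081854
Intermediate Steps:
u = √34 ≈ 5.8309
1/((-396 - 1*(-268)) + u) = 1/((-396 - 1*(-268)) + √34) = 1/((-396 + 268) + √34) = 1/(-128 + √34)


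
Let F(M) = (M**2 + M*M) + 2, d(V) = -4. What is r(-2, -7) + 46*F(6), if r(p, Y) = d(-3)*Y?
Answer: 3432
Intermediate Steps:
F(M) = 2 + 2*M**2 (F(M) = (M**2 + M**2) + 2 = 2*M**2 + 2 = 2 + 2*M**2)
r(p, Y) = -4*Y
r(-2, -7) + 46*F(6) = -4*(-7) + 46*(2 + 2*6**2) = 28 + 46*(2 + 2*36) = 28 + 46*(2 + 72) = 28 + 46*74 = 28 + 3404 = 3432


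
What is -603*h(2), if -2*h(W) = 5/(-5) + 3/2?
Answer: 603/4 ≈ 150.75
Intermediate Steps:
h(W) = -1/4 (h(W) = -(5/(-5) + 3/2)/2 = -(5*(-1/5) + 3*(1/2))/2 = -(-1 + 3/2)/2 = -1/2*1/2 = -1/4)
-603*h(2) = -603*(-1/4) = 603/4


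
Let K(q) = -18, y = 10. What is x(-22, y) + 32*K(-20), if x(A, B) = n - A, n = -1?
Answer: -555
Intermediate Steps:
x(A, B) = -1 - A
x(-22, y) + 32*K(-20) = (-1 - 1*(-22)) + 32*(-18) = (-1 + 22) - 576 = 21 - 576 = -555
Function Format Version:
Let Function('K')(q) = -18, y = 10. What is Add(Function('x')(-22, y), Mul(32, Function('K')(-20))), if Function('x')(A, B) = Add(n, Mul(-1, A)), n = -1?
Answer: -555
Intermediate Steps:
Function('x')(A, B) = Add(-1, Mul(-1, A))
Add(Function('x')(-22, y), Mul(32, Function('K')(-20))) = Add(Add(-1, Mul(-1, -22)), Mul(32, -18)) = Add(Add(-1, 22), -576) = Add(21, -576) = -555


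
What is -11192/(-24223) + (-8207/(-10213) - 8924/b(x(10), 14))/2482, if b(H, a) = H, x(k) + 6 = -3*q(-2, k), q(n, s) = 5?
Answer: 1167089473967/1842062209554 ≈ 0.63358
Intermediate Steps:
x(k) = -21 (x(k) = -6 - 3*5 = -6 - 15 = -21)
-11192/(-24223) + (-8207/(-10213) - 8924/b(x(10), 14))/2482 = -11192/(-24223) + (-8207/(-10213) - 8924/(-21))/2482 = -11192*(-1/24223) + (-8207*(-1/10213) - 8924*(-1/21))*(1/2482) = 11192/24223 + (8207/10213 + 8924/21)*(1/2482) = 11192/24223 + (13044737/30639)*(1/2482) = 11192/24223 + 13044737/76045998 = 1167089473967/1842062209554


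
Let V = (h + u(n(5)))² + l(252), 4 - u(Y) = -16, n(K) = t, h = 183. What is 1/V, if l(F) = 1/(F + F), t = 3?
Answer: 504/20769337 ≈ 2.4267e-5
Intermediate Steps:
n(K) = 3
u(Y) = 20 (u(Y) = 4 - 1*(-16) = 4 + 16 = 20)
l(F) = 1/(2*F)
V = 20769337/504 (V = (183 + 20)² + (½)/252 = 203² + (½)*(1/252) = 41209 + 1/504 = 20769337/504 ≈ 41209.)
1/V = 1/(20769337/504) = 504/20769337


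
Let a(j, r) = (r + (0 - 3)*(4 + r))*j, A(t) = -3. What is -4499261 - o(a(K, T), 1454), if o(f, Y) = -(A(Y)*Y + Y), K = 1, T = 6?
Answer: -4502169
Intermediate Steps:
a(j, r) = j*(-12 - 2*r) (a(j, r) = (r - 3*(4 + r))*j = (r + (-12 - 3*r))*j = (-12 - 2*r)*j = j*(-12 - 2*r))
o(f, Y) = 2*Y (o(f, Y) = -(-3*Y + Y) = -(-2)*Y = 2*Y)
-4499261 - o(a(K, T), 1454) = -4499261 - 2*1454 = -4499261 - 1*2908 = -4499261 - 2908 = -4502169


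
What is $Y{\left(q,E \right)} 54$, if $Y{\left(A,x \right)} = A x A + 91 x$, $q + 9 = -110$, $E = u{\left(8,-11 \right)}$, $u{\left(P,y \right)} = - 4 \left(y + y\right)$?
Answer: $67725504$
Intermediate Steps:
$u{\left(P,y \right)} = - 8 y$ ($u{\left(P,y \right)} = - 4 \cdot 2 y = - 8 y$)
$E = 88$ ($E = \left(-8\right) \left(-11\right) = 88$)
$q = -119$ ($q = -9 - 110 = -119$)
$Y{\left(A,x \right)} = 91 x + x A^{2}$ ($Y{\left(A,x \right)} = x A^{2} + 91 x = 91 x + x A^{2}$)
$Y{\left(q,E \right)} 54 = 88 \left(91 + \left(-119\right)^{2}\right) 54 = 88 \left(91 + 14161\right) 54 = 88 \cdot 14252 \cdot 54 = 1254176 \cdot 54 = 67725504$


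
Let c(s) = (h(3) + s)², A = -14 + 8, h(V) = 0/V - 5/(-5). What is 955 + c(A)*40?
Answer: 1955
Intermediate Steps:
h(V) = 1 (h(V) = 0 - 5*(-⅕) = 0 + 1 = 1)
A = -6
c(s) = (1 + s)²
955 + c(A)*40 = 955 + (1 - 6)²*40 = 955 + (-5)²*40 = 955 + 25*40 = 955 + 1000 = 1955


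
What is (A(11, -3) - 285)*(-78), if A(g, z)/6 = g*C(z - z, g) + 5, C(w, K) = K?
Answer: -36738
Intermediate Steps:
A(g, z) = 30 + 6*g² (A(g, z) = 6*(g*g + 5) = 6*(g² + 5) = 6*(5 + g²) = 30 + 6*g²)
(A(11, -3) - 285)*(-78) = ((30 + 6*11²) - 285)*(-78) = ((30 + 6*121) - 285)*(-78) = ((30 + 726) - 285)*(-78) = (756 - 285)*(-78) = 471*(-78) = -36738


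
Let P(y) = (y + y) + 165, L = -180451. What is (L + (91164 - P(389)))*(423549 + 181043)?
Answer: -54552336160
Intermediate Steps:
P(y) = 165 + 2*y (P(y) = 2*y + 165 = 165 + 2*y)
(L + (91164 - P(389)))*(423549 + 181043) = (-180451 + (91164 - (165 + 2*389)))*(423549 + 181043) = (-180451 + (91164 - (165 + 778)))*604592 = (-180451 + (91164 - 1*943))*604592 = (-180451 + (91164 - 943))*604592 = (-180451 + 90221)*604592 = -90230*604592 = -54552336160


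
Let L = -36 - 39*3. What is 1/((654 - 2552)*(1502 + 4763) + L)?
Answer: -1/11891123 ≈ -8.4096e-8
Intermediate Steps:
L = -153 (L = -36 - 117 = -153)
1/((654 - 2552)*(1502 + 4763) + L) = 1/((654 - 2552)*(1502 + 4763) - 153) = 1/(-1898*6265 - 153) = 1/(-11890970 - 153) = 1/(-11891123) = -1/11891123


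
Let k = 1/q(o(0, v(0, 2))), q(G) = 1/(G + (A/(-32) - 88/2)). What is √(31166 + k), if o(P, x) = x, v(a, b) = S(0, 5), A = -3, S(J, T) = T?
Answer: √1992134/8 ≈ 176.43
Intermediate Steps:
v(a, b) = 5
q(G) = 1/(-1405/32 + G) (q(G) = 1/(G + (-3/(-32) - 88/2)) = 1/(G + (-3*(-1/32) - 88*½)) = 1/(G + (3/32 - 44)) = 1/(G - 1405/32) = 1/(-1405/32 + G))
k = -1245/32 (k = 1/(32/(-1405 + 32*5)) = 1/(32/(-1405 + 160)) = 1/(32/(-1245)) = 1/(32*(-1/1245)) = 1/(-32/1245) = -1245/32 ≈ -38.906)
√(31166 + k) = √(31166 - 1245/32) = √(996067/32) = √1992134/8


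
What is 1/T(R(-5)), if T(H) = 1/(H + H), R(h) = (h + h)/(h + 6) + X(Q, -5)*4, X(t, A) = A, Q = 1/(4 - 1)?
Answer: -60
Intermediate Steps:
Q = ⅓ (Q = 1/3 = ⅓ ≈ 0.33333)
R(h) = -20 + 2*h/(6 + h) (R(h) = (h + h)/(h + 6) - 5*4 = (2*h)/(6 + h) - 20 = 2*h/(6 + h) - 20 = -20 + 2*h/(6 + h))
T(H) = 1/(2*H)
1/T(R(-5)) = 1/(1/(2*((6*(-20 - 3*(-5))/(6 - 5))))) = 1/(1/(2*((6*(-20 + 15)/1)))) = 1/(1/(2*((6*1*(-5))))) = 1/((½)/(-30)) = 1/((½)*(-1/30)) = 1/(-1/60) = -60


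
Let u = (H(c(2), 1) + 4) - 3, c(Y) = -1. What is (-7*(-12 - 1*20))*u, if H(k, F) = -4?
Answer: -672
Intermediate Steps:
u = -3 (u = (-4 + 4) - 3 = 0 - 3 = -3)
(-7*(-12 - 1*20))*u = -7*(-12 - 1*20)*(-3) = -7*(-12 - 20)*(-3) = -7*(-32)*(-3) = 224*(-3) = -672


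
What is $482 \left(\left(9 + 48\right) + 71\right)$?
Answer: $61696$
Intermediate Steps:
$482 \left(\left(9 + 48\right) + 71\right) = 482 \left(57 + 71\right) = 482 \cdot 128 = 61696$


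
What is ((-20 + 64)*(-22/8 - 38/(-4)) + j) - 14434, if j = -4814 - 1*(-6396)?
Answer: -12555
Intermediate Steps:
j = 1582 (j = -4814 + 6396 = 1582)
((-20 + 64)*(-22/8 - 38/(-4)) + j) - 14434 = ((-20 + 64)*(-22/8 - 38/(-4)) + 1582) - 14434 = (44*(-22*⅛ - 38*(-¼)) + 1582) - 14434 = (44*(-11/4 + 19/2) + 1582) - 14434 = (44*(27/4) + 1582) - 14434 = (297 + 1582) - 14434 = 1879 - 14434 = -12555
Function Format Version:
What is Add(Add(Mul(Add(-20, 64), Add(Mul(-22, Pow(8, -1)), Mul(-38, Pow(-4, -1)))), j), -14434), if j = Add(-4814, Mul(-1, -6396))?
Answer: -12555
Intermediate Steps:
j = 1582 (j = Add(-4814, 6396) = 1582)
Add(Add(Mul(Add(-20, 64), Add(Mul(-22, Pow(8, -1)), Mul(-38, Pow(-4, -1)))), j), -14434) = Add(Add(Mul(Add(-20, 64), Add(Mul(-22, Pow(8, -1)), Mul(-38, Pow(-4, -1)))), 1582), -14434) = Add(Add(Mul(44, Add(Mul(-22, Rational(1, 8)), Mul(-38, Rational(-1, 4)))), 1582), -14434) = Add(Add(Mul(44, Add(Rational(-11, 4), Rational(19, 2))), 1582), -14434) = Add(Add(Mul(44, Rational(27, 4)), 1582), -14434) = Add(Add(297, 1582), -14434) = Add(1879, -14434) = -12555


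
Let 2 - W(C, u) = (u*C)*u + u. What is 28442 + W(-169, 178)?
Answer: 5382862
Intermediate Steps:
W(C, u) = 2 - u - C*u**2 (W(C, u) = 2 - ((u*C)*u + u) = 2 - ((C*u)*u + u) = 2 - (C*u**2 + u) = 2 - (u + C*u**2) = 2 + (-u - C*u**2) = 2 - u - C*u**2)
28442 + W(-169, 178) = 28442 + (2 - 1*178 - 1*(-169)*178**2) = 28442 + (2 - 178 - 1*(-169)*31684) = 28442 + (2 - 178 + 5354596) = 28442 + 5354420 = 5382862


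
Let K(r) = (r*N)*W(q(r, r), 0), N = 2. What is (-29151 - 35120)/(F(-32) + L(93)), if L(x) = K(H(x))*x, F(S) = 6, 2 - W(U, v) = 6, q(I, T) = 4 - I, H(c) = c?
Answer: 64271/69186 ≈ 0.92896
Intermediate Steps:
W(U, v) = -4 (W(U, v) = 2 - 1*6 = 2 - 6 = -4)
K(r) = -8*r (K(r) = (r*2)*(-4) = (2*r)*(-4) = -8*r)
L(x) = -8*x² (L(x) = (-8*x)*x = -8*x²)
(-29151 - 35120)/(F(-32) + L(93)) = (-29151 - 35120)/(6 - 8*93²) = -64271/(6 - 8*8649) = -64271/(6 - 69192) = -64271/(-69186) = -64271*(-1/69186) = 64271/69186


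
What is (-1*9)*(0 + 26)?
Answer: -234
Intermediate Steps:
(-1*9)*(0 + 26) = -9*26 = -234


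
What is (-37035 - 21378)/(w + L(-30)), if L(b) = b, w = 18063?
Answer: -19471/6011 ≈ -3.2392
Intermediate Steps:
(-37035 - 21378)/(w + L(-30)) = (-37035 - 21378)/(18063 - 30) = -58413/18033 = -58413*1/18033 = -19471/6011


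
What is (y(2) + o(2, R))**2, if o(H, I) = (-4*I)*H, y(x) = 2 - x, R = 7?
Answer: 3136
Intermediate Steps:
o(H, I) = -4*H*I
(y(2) + o(2, R))**2 = ((2 - 1*2) - 4*2*7)**2 = ((2 - 2) - 56)**2 = (0 - 56)**2 = (-56)**2 = 3136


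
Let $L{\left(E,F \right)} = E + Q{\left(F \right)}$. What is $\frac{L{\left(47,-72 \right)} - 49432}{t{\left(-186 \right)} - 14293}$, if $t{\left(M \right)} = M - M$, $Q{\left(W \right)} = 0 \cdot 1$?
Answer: $\frac{49385}{14293} \approx 3.4552$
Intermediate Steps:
$Q{\left(W \right)} = 0$
$L{\left(E,F \right)} = E$ ($L{\left(E,F \right)} = E + 0 = E$)
$t{\left(M \right)} = 0$
$\frac{L{\left(47,-72 \right)} - 49432}{t{\left(-186 \right)} - 14293} = \frac{47 - 49432}{0 - 14293} = - \frac{49385}{0 - 14293} = - \frac{49385}{-14293} = \left(-49385\right) \left(- \frac{1}{14293}\right) = \frac{49385}{14293}$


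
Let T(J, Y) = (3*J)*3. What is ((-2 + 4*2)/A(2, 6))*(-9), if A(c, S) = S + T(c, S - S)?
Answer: -9/4 ≈ -2.2500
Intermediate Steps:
T(J, Y) = 9*J
A(c, S) = S + 9*c
((-2 + 4*2)/A(2, 6))*(-9) = ((-2 + 4*2)/(6 + 9*2))*(-9) = ((-2 + 8)/(6 + 18))*(-9) = (6/24)*(-9) = (6*(1/24))*(-9) = (1/4)*(-9) = -9/4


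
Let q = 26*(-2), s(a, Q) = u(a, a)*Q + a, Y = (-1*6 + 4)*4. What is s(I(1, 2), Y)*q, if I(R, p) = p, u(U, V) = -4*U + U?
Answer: -2600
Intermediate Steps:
u(U, V) = -3*U
Y = -8 (Y = (-6 + 4)*4 = -2*4 = -8)
s(a, Q) = a - 3*Q*a (s(a, Q) = (-3*a)*Q + a = -3*Q*a + a = a - 3*Q*a)
q = -52
s(I(1, 2), Y)*q = (2*(1 - 3*(-8)))*(-52) = (2*(1 + 24))*(-52) = (2*25)*(-52) = 50*(-52) = -2600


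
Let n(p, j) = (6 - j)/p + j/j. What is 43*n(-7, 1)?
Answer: 86/7 ≈ 12.286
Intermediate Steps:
n(p, j) = 1 + (6 - j)/p (n(p, j) = (6 - j)/p + 1 = 1 + (6 - j)/p)
43*n(-7, 1) = 43*((6 - 7 - 1*1)/(-7)) = 43*(-(6 - 7 - 1)/7) = 43*(-⅐*(-2)) = 43*(2/7) = 86/7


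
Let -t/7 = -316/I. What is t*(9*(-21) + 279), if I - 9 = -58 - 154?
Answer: -28440/29 ≈ -980.69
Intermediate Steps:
I = -203 (I = 9 + (-58 - 154) = 9 - 212 = -203)
t = -316/29 (t = -(-2212)/(-203) = -(-2212)*(-1)/203 = -7*316/203 = -316/29 ≈ -10.897)
t*(9*(-21) + 279) = -316*(9*(-21) + 279)/29 = -316*(-189 + 279)/29 = -316/29*90 = -28440/29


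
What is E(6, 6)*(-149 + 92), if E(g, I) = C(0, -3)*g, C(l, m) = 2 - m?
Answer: -1710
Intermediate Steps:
E(g, I) = 5*g (E(g, I) = (2 - 1*(-3))*g = (2 + 3)*g = 5*g)
E(6, 6)*(-149 + 92) = (5*6)*(-149 + 92) = 30*(-57) = -1710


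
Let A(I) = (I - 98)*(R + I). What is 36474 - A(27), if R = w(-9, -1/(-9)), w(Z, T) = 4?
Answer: 38675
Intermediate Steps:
R = 4
A(I) = (-98 + I)*(4 + I) (A(I) = (I - 98)*(4 + I) = (-98 + I)*(4 + I))
36474 - A(27) = 36474 - (-392 + 27² - 94*27) = 36474 - (-392 + 729 - 2538) = 36474 - 1*(-2201) = 36474 + 2201 = 38675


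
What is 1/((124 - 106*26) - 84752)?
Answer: -1/87384 ≈ -1.1444e-5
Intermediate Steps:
1/((124 - 106*26) - 84752) = 1/((124 - 2756) - 84752) = 1/(-2632 - 84752) = 1/(-87384) = -1/87384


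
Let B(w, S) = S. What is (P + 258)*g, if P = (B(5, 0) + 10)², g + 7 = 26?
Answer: 6802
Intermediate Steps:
g = 19 (g = -7 + 26 = 19)
P = 100 (P = (0 + 10)² = 10² = 100)
(P + 258)*g = (100 + 258)*19 = 358*19 = 6802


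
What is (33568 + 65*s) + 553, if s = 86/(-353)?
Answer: 12039123/353 ≈ 34105.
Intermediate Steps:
s = -86/353 (s = 86*(-1/353) = -86/353 ≈ -0.24363)
(33568 + 65*s) + 553 = (33568 + 65*(-86/353)) + 553 = (33568 - 5590/353) + 553 = 11843914/353 + 553 = 12039123/353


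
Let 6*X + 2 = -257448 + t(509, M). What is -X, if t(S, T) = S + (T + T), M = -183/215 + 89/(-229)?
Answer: 12650612219/295410 ≈ 42824.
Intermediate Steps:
M = -61042/49235 (M = -183*1/215 + 89*(-1/229) = -183/215 - 89/229 = -61042/49235 ≈ -1.2398)
t(S, T) = S + 2*T
X = -12650612219/295410 (X = -⅓ + (-257448 + (509 + 2*(-61042/49235)))/6 = -⅓ + (-257448 + (509 - 122084/49235))/6 = -⅓ + (-257448 + 24938531/49235)/6 = -⅓ + (⅙)*(-12650513749/49235) = -⅓ - 12650513749/295410 = -12650612219/295410 ≈ -42824.)
-X = -1*(-12650612219/295410) = 12650612219/295410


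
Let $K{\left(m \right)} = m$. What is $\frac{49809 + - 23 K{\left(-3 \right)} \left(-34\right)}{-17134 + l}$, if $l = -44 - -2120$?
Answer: $- \frac{47463}{15058} \approx -3.152$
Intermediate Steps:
$l = 2076$ ($l = -44 + 2120 = 2076$)
$\frac{49809 + - 23 K{\left(-3 \right)} \left(-34\right)}{-17134 + l} = \frac{49809 + \left(-23\right) \left(-3\right) \left(-34\right)}{-17134 + 2076} = \frac{49809 + 69 \left(-34\right)}{-15058} = \left(49809 - 2346\right) \left(- \frac{1}{15058}\right) = 47463 \left(- \frac{1}{15058}\right) = - \frac{47463}{15058}$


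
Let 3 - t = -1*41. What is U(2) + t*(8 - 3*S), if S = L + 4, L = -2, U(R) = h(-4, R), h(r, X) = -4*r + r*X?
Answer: 96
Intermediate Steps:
h(r, X) = -4*r + X*r
U(R) = 16 - 4*R (U(R) = -4*(-4 + R) = 16 - 4*R)
S = 2 (S = -2 + 4 = 2)
t = 44 (t = 3 - (-1)*41 = 3 - 1*(-41) = 3 + 41 = 44)
U(2) + t*(8 - 3*S) = (16 - 4*2) + 44*(8 - 3*2) = (16 - 8) + 44*(8 - 6) = 8 + 44*2 = 8 + 88 = 96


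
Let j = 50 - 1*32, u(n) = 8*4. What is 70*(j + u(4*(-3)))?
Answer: 3500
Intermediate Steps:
u(n) = 32
j = 18 (j = 50 - 32 = 18)
70*(j + u(4*(-3))) = 70*(18 + 32) = 70*50 = 3500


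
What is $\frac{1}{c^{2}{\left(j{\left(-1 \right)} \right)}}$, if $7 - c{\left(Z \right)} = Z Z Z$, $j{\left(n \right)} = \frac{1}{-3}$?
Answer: $\frac{729}{36100} \approx 0.020194$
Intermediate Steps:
$j{\left(n \right)} = - \frac{1}{3}$
$c{\left(Z \right)} = 7 - Z^{3}$ ($c{\left(Z \right)} = 7 - Z Z Z = 7 - Z^{2} Z = 7 - Z^{3}$)
$\frac{1}{c^{2}{\left(j{\left(-1 \right)} \right)}} = \frac{1}{\left(7 - \left(- \frac{1}{3}\right)^{3}\right)^{2}} = \frac{1}{\left(7 - - \frac{1}{27}\right)^{2}} = \frac{1}{\left(7 + \frac{1}{27}\right)^{2}} = \frac{1}{\left(\frac{190}{27}\right)^{2}} = \frac{1}{\frac{36100}{729}} = \frac{729}{36100}$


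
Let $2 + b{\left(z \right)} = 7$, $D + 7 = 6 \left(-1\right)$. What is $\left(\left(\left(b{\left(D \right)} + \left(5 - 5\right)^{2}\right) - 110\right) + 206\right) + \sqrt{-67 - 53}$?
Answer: $101 + 2 i \sqrt{30} \approx 101.0 + 10.954 i$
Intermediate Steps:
$D = -13$ ($D = -7 + 6 \left(-1\right) = -7 - 6 = -13$)
$b{\left(z \right)} = 5$ ($b{\left(z \right)} = -2 + 7 = 5$)
$\left(\left(\left(b{\left(D \right)} + \left(5 - 5\right)^{2}\right) - 110\right) + 206\right) + \sqrt{-67 - 53} = \left(\left(\left(5 + \left(5 - 5\right)^{2}\right) - 110\right) + 206\right) + \sqrt{-67 - 53} = \left(\left(\left(5 + 0^{2}\right) - 110\right) + 206\right) + \sqrt{-120} = \left(\left(\left(5 + 0\right) - 110\right) + 206\right) + 2 i \sqrt{30} = \left(\left(5 - 110\right) + 206\right) + 2 i \sqrt{30} = \left(-105 + 206\right) + 2 i \sqrt{30} = 101 + 2 i \sqrt{30}$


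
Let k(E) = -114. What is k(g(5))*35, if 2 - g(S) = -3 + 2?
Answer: -3990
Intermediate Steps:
g(S) = 3 (g(S) = 2 - (-3 + 2) = 2 - 1*(-1) = 2 + 1 = 3)
k(g(5))*35 = -114*35 = -3990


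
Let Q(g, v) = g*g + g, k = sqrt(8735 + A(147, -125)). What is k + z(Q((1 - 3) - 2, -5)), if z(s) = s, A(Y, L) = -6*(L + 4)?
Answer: 12 + sqrt(9461) ≈ 109.27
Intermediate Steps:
A(Y, L) = -24 - 6*L (A(Y, L) = -6*(4 + L) = -24 - 6*L)
k = sqrt(9461) (k = sqrt(8735 + (-24 - 6*(-125))) = sqrt(8735 + (-24 + 750)) = sqrt(8735 + 726) = sqrt(9461) ≈ 97.268)
Q(g, v) = g + g**2 (Q(g, v) = g**2 + g = g + g**2)
k + z(Q((1 - 3) - 2, -5)) = sqrt(9461) + ((1 - 3) - 2)*(1 + ((1 - 3) - 2)) = sqrt(9461) + (-2 - 2)*(1 + (-2 - 2)) = sqrt(9461) - 4*(1 - 4) = sqrt(9461) - 4*(-3) = sqrt(9461) + 12 = 12 + sqrt(9461)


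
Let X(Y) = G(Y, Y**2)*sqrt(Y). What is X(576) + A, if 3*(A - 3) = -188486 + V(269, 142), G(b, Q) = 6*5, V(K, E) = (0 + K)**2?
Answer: -113956/3 ≈ -37985.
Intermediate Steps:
V(K, E) = K**2
G(b, Q) = 30
X(Y) = 30*sqrt(Y)
A = -116116/3 (A = 3 + (-188486 + 269**2)/3 = 3 + (-188486 + 72361)/3 = 3 + (1/3)*(-116125) = 3 - 116125/3 = -116116/3 ≈ -38705.)
X(576) + A = 30*sqrt(576) - 116116/3 = 30*24 - 116116/3 = 720 - 116116/3 = -113956/3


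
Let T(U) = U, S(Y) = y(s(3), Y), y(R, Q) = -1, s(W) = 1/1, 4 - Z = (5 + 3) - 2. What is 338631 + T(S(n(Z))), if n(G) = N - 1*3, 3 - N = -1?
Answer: 338630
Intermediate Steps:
N = 4 (N = 3 - 1*(-1) = 3 + 1 = 4)
Z = -2 (Z = 4 - ((5 + 3) - 2) = 4 - (8 - 2) = 4 - 1*6 = 4 - 6 = -2)
s(W) = 1
n(G) = 1 (n(G) = 4 - 1*3 = 4 - 3 = 1)
S(Y) = -1
338631 + T(S(n(Z))) = 338631 - 1 = 338630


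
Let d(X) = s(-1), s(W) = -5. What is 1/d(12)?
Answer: -⅕ ≈ -0.20000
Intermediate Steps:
d(X) = -5
1/d(12) = 1/(-5) = -⅕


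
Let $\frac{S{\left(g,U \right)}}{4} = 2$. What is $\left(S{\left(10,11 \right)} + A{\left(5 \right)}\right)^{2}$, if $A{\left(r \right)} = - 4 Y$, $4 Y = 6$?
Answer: $4$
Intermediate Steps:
$Y = \frac{3}{2}$ ($Y = \frac{1}{4} \cdot 6 = \frac{3}{2} \approx 1.5$)
$A{\left(r \right)} = -6$ ($A{\left(r \right)} = \left(-4\right) \frac{3}{2} = -6$)
$S{\left(g,U \right)} = 8$ ($S{\left(g,U \right)} = 4 \cdot 2 = 8$)
$\left(S{\left(10,11 \right)} + A{\left(5 \right)}\right)^{2} = \left(8 - 6\right)^{2} = 2^{2} = 4$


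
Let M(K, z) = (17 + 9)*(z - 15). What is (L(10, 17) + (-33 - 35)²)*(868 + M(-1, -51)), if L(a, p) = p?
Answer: -3935568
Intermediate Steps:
M(K, z) = -390 + 26*z (M(K, z) = 26*(-15 + z) = -390 + 26*z)
(L(10, 17) + (-33 - 35)²)*(868 + M(-1, -51)) = (17 + (-33 - 35)²)*(868 + (-390 + 26*(-51))) = (17 + (-68)²)*(868 + (-390 - 1326)) = (17 + 4624)*(868 - 1716) = 4641*(-848) = -3935568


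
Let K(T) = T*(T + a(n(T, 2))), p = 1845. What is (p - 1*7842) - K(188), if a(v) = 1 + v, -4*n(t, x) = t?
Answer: -32693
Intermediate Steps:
n(t, x) = -t/4
K(T) = T*(1 + 3*T/4) (K(T) = T*(T + (1 - T/4)) = T*(1 + 3*T/4))
(p - 1*7842) - K(188) = (1845 - 1*7842) - 188*(4 + 3*188)/4 = (1845 - 7842) - 188*(4 + 564)/4 = -5997 - 188*568/4 = -5997 - 1*26696 = -5997 - 26696 = -32693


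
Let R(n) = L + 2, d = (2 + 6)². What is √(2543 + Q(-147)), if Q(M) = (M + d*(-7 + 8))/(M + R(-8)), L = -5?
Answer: √2289198/30 ≈ 50.434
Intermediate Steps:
d = 64 (d = 8² = 64)
R(n) = -3 (R(n) = -5 + 2 = -3)
Q(M) = (64 + M)/(-3 + M) (Q(M) = (M + 64*(-7 + 8))/(M - 3) = (M + 64*1)/(-3 + M) = (M + 64)/(-3 + M) = (64 + M)/(-3 + M))
√(2543 + Q(-147)) = √(2543 + (64 - 147)/(-3 - 147)) = √(2543 - 83/(-150)) = √(2543 - 1/150*(-83)) = √(2543 + 83/150) = √(381533/150) = √2289198/30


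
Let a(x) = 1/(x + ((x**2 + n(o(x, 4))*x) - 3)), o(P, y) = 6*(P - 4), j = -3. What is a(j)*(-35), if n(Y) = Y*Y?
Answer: 35/5289 ≈ 0.0066175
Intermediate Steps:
o(P, y) = -24 + 6*P (o(P, y) = 6*(-4 + P) = -24 + 6*P)
n(Y) = Y**2
a(x) = 1/(-3 + x + x**2 + x*(-24 + 6*x)**2) (a(x) = 1/(x + ((x**2 + (-24 + 6*x)**2*x) - 3)) = 1/(x + ((x**2 + x*(-24 + 6*x)**2) - 3)) = 1/(x + (-3 + x**2 + x*(-24 + 6*x)**2)) = 1/(-3 + x + x**2 + x*(-24 + 6*x)**2))
a(j)*(-35) = -35/(-3 - 3 + (-3)**2 + 36*(-3)*(-4 - 3)**2) = -35/(-3 - 3 + 9 + 36*(-3)*(-7)**2) = -35/(-3 - 3 + 9 + 36*(-3)*49) = -35/(-3 - 3 + 9 - 5292) = -35/(-5289) = -1/5289*(-35) = 35/5289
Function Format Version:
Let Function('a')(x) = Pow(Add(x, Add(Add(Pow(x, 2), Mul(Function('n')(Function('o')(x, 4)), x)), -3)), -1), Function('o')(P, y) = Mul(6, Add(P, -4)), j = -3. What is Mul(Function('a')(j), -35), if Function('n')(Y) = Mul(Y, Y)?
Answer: Rational(35, 5289) ≈ 0.0066175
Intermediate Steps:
Function('o')(P, y) = Add(-24, Mul(6, P)) (Function('o')(P, y) = Mul(6, Add(-4, P)) = Add(-24, Mul(6, P)))
Function('n')(Y) = Pow(Y, 2)
Function('a')(x) = Pow(Add(-3, x, Pow(x, 2), Mul(x, Pow(Add(-24, Mul(6, x)), 2))), -1) (Function('a')(x) = Pow(Add(x, Add(Add(Pow(x, 2), Mul(Pow(Add(-24, Mul(6, x)), 2), x)), -3)), -1) = Pow(Add(x, Add(Add(Pow(x, 2), Mul(x, Pow(Add(-24, Mul(6, x)), 2))), -3)), -1) = Pow(Add(x, Add(-3, Pow(x, 2), Mul(x, Pow(Add(-24, Mul(6, x)), 2)))), -1) = Pow(Add(-3, x, Pow(x, 2), Mul(x, Pow(Add(-24, Mul(6, x)), 2))), -1))
Mul(Function('a')(j), -35) = Mul(Pow(Add(-3, -3, Pow(-3, 2), Mul(36, -3, Pow(Add(-4, -3), 2))), -1), -35) = Mul(Pow(Add(-3, -3, 9, Mul(36, -3, Pow(-7, 2))), -1), -35) = Mul(Pow(Add(-3, -3, 9, Mul(36, -3, 49)), -1), -35) = Mul(Pow(Add(-3, -3, 9, -5292), -1), -35) = Mul(Pow(-5289, -1), -35) = Mul(Rational(-1, 5289), -35) = Rational(35, 5289)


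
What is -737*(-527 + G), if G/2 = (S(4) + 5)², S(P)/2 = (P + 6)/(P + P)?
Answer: 610973/2 ≈ 3.0549e+5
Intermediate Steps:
S(P) = (6 + P)/P (S(P) = 2*((P + 6)/(P + P)) = 2*((6 + P)/((2*P))) = 2*((6 + P)*(1/(2*P))) = 2*((6 + P)/(2*P)) = (6 + P)/P)
G = 225/2 (G = 2*((6 + 4)/4 + 5)² = 2*((¼)*10 + 5)² = 2*(5/2 + 5)² = 2*(15/2)² = 2*(225/4) = 225/2 ≈ 112.50)
-737*(-527 + G) = -737*(-527 + 225/2) = -737*(-829/2) = 610973/2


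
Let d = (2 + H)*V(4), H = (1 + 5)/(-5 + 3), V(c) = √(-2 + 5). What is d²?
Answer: 3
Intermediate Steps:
V(c) = √3
H = -3 (H = 6/(-2) = 6*(-½) = -3)
d = -√3 (d = (2 - 3)*√3 = -√3 ≈ -1.7320)
d² = (-√3)² = 3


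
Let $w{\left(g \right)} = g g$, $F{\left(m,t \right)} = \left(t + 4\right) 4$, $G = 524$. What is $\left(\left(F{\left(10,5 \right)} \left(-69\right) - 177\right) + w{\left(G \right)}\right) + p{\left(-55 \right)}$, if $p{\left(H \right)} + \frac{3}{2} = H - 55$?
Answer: $\frac{543607}{2} \approx 2.718 \cdot 10^{5}$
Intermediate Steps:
$p{\left(H \right)} = - \frac{113}{2} + H$ ($p{\left(H \right)} = - \frac{3}{2} + \left(H - 55\right) = - \frac{3}{2} + \left(-55 + H\right) = - \frac{113}{2} + H$)
$F{\left(m,t \right)} = 16 + 4 t$ ($F{\left(m,t \right)} = \left(4 + t\right) 4 = 16 + 4 t$)
$w{\left(g \right)} = g^{2}$
$\left(\left(F{\left(10,5 \right)} \left(-69\right) - 177\right) + w{\left(G \right)}\right) + p{\left(-55 \right)} = \left(\left(\left(16 + 4 \cdot 5\right) \left(-69\right) - 177\right) + 524^{2}\right) - \frac{223}{2} = \left(\left(\left(16 + 20\right) \left(-69\right) - 177\right) + 274576\right) - \frac{223}{2} = \left(\left(36 \left(-69\right) - 177\right) + 274576\right) - \frac{223}{2} = \left(\left(-2484 - 177\right) + 274576\right) - \frac{223}{2} = \left(-2661 + 274576\right) - \frac{223}{2} = 271915 - \frac{223}{2} = \frac{543607}{2}$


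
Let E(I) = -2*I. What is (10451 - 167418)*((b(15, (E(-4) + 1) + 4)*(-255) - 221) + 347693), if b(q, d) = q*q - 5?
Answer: -45735788724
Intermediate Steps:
b(q, d) = -5 + q² (b(q, d) = q² - 5 = -5 + q²)
(10451 - 167418)*((b(15, (E(-4) + 1) + 4)*(-255) - 221) + 347693) = (10451 - 167418)*(((-5 + 15²)*(-255) - 221) + 347693) = -156967*(((-5 + 225)*(-255) - 221) + 347693) = -156967*((220*(-255) - 221) + 347693) = -156967*((-56100 - 221) + 347693) = -156967*(-56321 + 347693) = -156967*291372 = -45735788724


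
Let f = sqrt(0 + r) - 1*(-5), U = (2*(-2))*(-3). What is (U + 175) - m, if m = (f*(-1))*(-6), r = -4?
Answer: 157 - 12*I ≈ 157.0 - 12.0*I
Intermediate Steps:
U = 12 (U = -4*(-3) = 12)
f = 5 + 2*I (f = sqrt(0 - 4) - 1*(-5) = sqrt(-4) + 5 = 2*I + 5 = 5 + 2*I ≈ 5.0 + 2.0*I)
m = 30 + 12*I (m = ((5 + 2*I)*(-1))*(-6) = (-5 - 2*I)*(-6) = 30 + 12*I ≈ 30.0 + 12.0*I)
(U + 175) - m = (12 + 175) - (30 + 12*I) = 187 + (-30 - 12*I) = 157 - 12*I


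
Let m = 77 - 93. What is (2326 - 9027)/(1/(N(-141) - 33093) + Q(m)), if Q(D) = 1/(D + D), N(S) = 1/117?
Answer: 103781871520/484453 ≈ 2.1422e+5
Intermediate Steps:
N(S) = 1/117
m = -16
Q(D) = 1/(2*D)
(2326 - 9027)/(1/(N(-141) - 33093) + Q(m)) = (2326 - 9027)/(1/(1/117 - 33093) + (½)/(-16)) = -6701/(1/(-3871880/117) + (½)*(-1/16)) = -6701/(-117/3871880 - 1/32) = -6701/(-484453/15487520) = -6701*(-15487520/484453) = 103781871520/484453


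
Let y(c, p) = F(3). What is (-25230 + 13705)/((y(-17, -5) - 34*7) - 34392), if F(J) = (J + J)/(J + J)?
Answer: 11525/34629 ≈ 0.33281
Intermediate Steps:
F(J) = 1 (F(J) = (2*J)/((2*J)) = (2*J)*(1/(2*J)) = 1)
y(c, p) = 1
(-25230 + 13705)/((y(-17, -5) - 34*7) - 34392) = (-25230 + 13705)/((1 - 34*7) - 34392) = -11525/((1 - 1*238) - 34392) = -11525/((1 - 238) - 34392) = -11525/(-237 - 34392) = -11525/(-34629) = -11525*(-1/34629) = 11525/34629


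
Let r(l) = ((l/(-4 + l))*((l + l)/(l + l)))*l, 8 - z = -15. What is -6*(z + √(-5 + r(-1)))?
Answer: -138 - 6*I*√130/5 ≈ -138.0 - 13.682*I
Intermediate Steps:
z = 23 (z = 8 - 1*(-15) = 8 + 15 = 23)
r(l) = l²/(-4 + l) (r(l) = ((l/(-4 + l))*((2*l)/((2*l))))*l = ((l/(-4 + l))*((2*l)*(1/(2*l))))*l = ((l/(-4 + l))*1)*l = (l/(-4 + l))*l = l²/(-4 + l))
-6*(z + √(-5 + r(-1))) = -6*(23 + √(-5 + (-1)²/(-4 - 1))) = -6*(23 + √(-5 + 1/(-5))) = -6*(23 + √(-5 + 1*(-⅕))) = -6*(23 + √(-5 - ⅕)) = -6*(23 + √(-26/5)) = -6*(23 + I*√130/5) = -138 - 6*I*√130/5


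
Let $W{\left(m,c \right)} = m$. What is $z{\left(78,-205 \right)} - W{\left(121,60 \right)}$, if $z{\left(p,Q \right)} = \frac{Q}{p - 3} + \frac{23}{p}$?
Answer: $- \frac{16047}{130} \approx -123.44$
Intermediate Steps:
$z{\left(p,Q \right)} = \frac{23}{p} + \frac{Q}{-3 + p}$ ($z{\left(p,Q \right)} = \frac{Q}{p - 3} + \frac{23}{p} = \frac{Q}{-3 + p} + \frac{23}{p} = \frac{23}{p} + \frac{Q}{-3 + p}$)
$z{\left(78,-205 \right)} - W{\left(121,60 \right)} = \frac{-69 + 23 \cdot 78 - 15990}{78 \left(-3 + 78\right)} - 121 = \frac{-69 + 1794 - 15990}{78 \cdot 75} - 121 = \frac{1}{78} \cdot \frac{1}{75} \left(-14265\right) - 121 = - \frac{317}{130} - 121 = - \frac{16047}{130}$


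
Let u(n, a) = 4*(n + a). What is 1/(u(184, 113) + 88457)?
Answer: 1/89645 ≈ 1.1155e-5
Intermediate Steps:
u(n, a) = 4*a + 4*n (u(n, a) = 4*(a + n) = 4*a + 4*n)
1/(u(184, 113) + 88457) = 1/((4*113 + 4*184) + 88457) = 1/((452 + 736) + 88457) = 1/(1188 + 88457) = 1/89645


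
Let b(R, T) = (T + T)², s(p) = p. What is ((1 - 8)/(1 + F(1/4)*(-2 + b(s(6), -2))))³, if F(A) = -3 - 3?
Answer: 343/571787 ≈ 0.00059987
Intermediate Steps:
b(R, T) = 4*T² (b(R, T) = (2*T)² = 4*T²)
F(A) = -6
((1 - 8)/(1 + F(1/4)*(-2 + b(s(6), -2))))³ = ((1 - 8)/(1 - 6*(-2 + 4*(-2)²)))³ = (-7/(1 - 6*(-2 + 4*4)))³ = (-7/(1 - 6*(-2 + 16)))³ = (-7/(1 - 6*14))³ = (-7/(1 - 84))³ = (-7/(-83))³ = (-7*(-1/83))³ = (7/83)³ = 343/571787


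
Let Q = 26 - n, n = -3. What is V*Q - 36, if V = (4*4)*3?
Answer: 1356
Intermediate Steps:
V = 48 (V = 16*3 = 48)
Q = 29 (Q = 26 - 1*(-3) = 26 + 3 = 29)
V*Q - 36 = 48*29 - 36 = 1392 - 36 = 1356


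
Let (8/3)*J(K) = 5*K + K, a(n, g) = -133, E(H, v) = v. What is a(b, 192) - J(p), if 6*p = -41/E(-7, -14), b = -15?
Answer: -15019/112 ≈ -134.10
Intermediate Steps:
p = 41/84 (p = (-41/(-14))/6 = (-41*(-1/14))/6 = (⅙)*(41/14) = 41/84 ≈ 0.48810)
J(K) = 9*K/4 (J(K) = 3*(5*K + K)/8 = 3*(6*K)/8 = 9*K/4)
a(b, 192) - J(p) = -133 - 9*41/(4*84) = -133 - 1*123/112 = -133 - 123/112 = -15019/112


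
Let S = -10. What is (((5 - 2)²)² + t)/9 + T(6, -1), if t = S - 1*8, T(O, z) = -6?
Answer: 1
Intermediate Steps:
t = -18 (t = -10 - 1*8 = -10 - 8 = -18)
(((5 - 2)²)² + t)/9 + T(6, -1) = (((5 - 2)²)² - 18)/9 - 6 = ((3²)² - 18)*(⅑) - 6 = (9² - 18)*(⅑) - 6 = (81 - 18)*(⅑) - 6 = 63*(⅑) - 6 = 7 - 6 = 1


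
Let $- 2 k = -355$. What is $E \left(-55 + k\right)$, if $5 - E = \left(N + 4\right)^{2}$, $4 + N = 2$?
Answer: $\frac{245}{2} \approx 122.5$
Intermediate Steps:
$k = \frac{355}{2}$ ($k = \left(- \frac{1}{2}\right) \left(-355\right) = \frac{355}{2} \approx 177.5$)
$N = -2$ ($N = -4 + 2 = -2$)
$E = 1$ ($E = 5 - \left(-2 + 4\right)^{2} = 5 - 2^{2} = 5 - 4 = 1$)
$E \left(-55 + k\right) = 1 \left(-55 + \frac{355}{2}\right) = 1 \cdot \frac{245}{2} = \frac{245}{2}$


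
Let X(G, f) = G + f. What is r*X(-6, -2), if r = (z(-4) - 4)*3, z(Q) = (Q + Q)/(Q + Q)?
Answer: 72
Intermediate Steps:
z(Q) = 1 (z(Q) = (2*Q)/((2*Q)) = (2*Q)*(1/(2*Q)) = 1)
r = -9 (r = (1 - 4)*3 = -3*3 = -9)
r*X(-6, -2) = -9*(-6 - 2) = -9*(-8) = 72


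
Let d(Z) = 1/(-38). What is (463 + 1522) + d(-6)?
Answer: 75429/38 ≈ 1985.0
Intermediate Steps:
d(Z) = -1/38 (d(Z) = 1*(-1/38) = -1/38)
(463 + 1522) + d(-6) = (463 + 1522) - 1/38 = 1985 - 1/38 = 75429/38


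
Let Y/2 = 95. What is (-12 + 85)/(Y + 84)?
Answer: 73/274 ≈ 0.26642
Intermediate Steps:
Y = 190 (Y = 2*95 = 190)
(-12 + 85)/(Y + 84) = (-12 + 85)/(190 + 84) = 73/274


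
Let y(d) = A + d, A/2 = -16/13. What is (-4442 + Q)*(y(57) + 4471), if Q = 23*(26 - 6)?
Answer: -234269024/13 ≈ -1.8021e+7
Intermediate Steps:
A = -32/13 (A = 2*(-16/13) = -32/13 ≈ -2.4615)
Q = 460 (Q = 23*20 = 460)
y(d) = -32/13 + d
(-4442 + Q)*(y(57) + 4471) = (-4442 + 460)*((-32/13 + 57) + 4471) = -3982*(709/13 + 4471) = -3982*58832/13 = -234269024/13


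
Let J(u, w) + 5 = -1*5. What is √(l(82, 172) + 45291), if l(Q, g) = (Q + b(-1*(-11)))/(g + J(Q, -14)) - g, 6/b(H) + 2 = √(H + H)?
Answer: √(-7309357 + 3654680*√22)/(9*√(-2 + √22)) ≈ 212.41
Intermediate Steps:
b(H) = 6/(-2 + √2*√H) (b(H) = 6/(-2 + √(H + H)) = 6/(-2 + √(2*H)) = 6/(-2 + √2*√H))
J(u, w) = -10 (J(u, w) = -5 - 1*5 = -5 - 5 = -10)
l(Q, g) = -g + (Q + 6/(-2 + √22))/(-10 + g) (l(Q, g) = (Q + 6/(-2 + √2*√(-1*(-11))))/(g - 10) - g = (Q + 6/(-2 + √2*√11))/(-10 + g) - g = (Q + 6/(-2 + √22))/(-10 + g) - g = -g + (Q + 6/(-2 + √22))/(-10 + g))
√(l(82, 172) + 45291) = √((-6 - (2 - √22)*(172² - 1*82 - 10*172))/((-10 + 172)*(2 - √22)) + 45291) = √((-6 - (2 - √22)*(29584 - 82 - 1720))/(162*(2 - √22)) + 45291) = √((-6 - 1*(2 - √22)*27782)/(162*(2 - √22)) + 45291) = √((-6 + (-55564 + 27782*√22))/(162*(2 - √22)) + 45291) = √((-55570 + 27782*√22)/(162*(2 - √22)) + 45291) = √(45291 + (-55570 + 27782*√22)/(162*(2 - √22)))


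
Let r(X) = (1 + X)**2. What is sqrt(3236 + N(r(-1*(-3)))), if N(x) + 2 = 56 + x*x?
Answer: 3*sqrt(394) ≈ 59.548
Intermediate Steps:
N(x) = 54 + x**2 (N(x) = -2 + (56 + x*x) = -2 + (56 + x**2) = 54 + x**2)
sqrt(3236 + N(r(-1*(-3)))) = sqrt(3236 + (54 + ((1 - 1*(-3))**2)**2)) = sqrt(3236 + (54 + ((1 + 3)**2)**2)) = sqrt(3236 + (54 + (4**2)**2)) = sqrt(3236 + (54 + 16**2)) = sqrt(3236 + (54 + 256)) = sqrt(3236 + 310) = sqrt(3546) = 3*sqrt(394)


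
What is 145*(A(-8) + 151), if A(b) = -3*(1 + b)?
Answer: 24940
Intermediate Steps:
A(b) = -3 - 3*b
145*(A(-8) + 151) = 145*((-3 - 3*(-8)) + 151) = 145*((-3 + 24) + 151) = 145*(21 + 151) = 145*172 = 24940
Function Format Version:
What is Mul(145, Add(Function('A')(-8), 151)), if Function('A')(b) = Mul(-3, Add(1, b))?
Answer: 24940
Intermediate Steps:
Function('A')(b) = Add(-3, Mul(-3, b))
Mul(145, Add(Function('A')(-8), 151)) = Mul(145, Add(Add(-3, Mul(-3, -8)), 151)) = Mul(145, Add(Add(-3, 24), 151)) = Mul(145, Add(21, 151)) = Mul(145, 172) = 24940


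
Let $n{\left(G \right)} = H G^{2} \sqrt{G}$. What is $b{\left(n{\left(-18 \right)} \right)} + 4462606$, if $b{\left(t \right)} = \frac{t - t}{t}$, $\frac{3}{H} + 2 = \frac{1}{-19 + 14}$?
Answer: $4462606$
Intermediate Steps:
$H = - \frac{15}{11}$ ($H = \frac{3}{-2 + \frac{1}{-19 + 14}} = \frac{3}{-2 + \frac{1}{-5}} = \frac{3}{-2 - \frac{1}{5}} = \frac{3}{- \frac{11}{5}} = 3 \left(- \frac{5}{11}\right) = - \frac{15}{11} \approx -1.3636$)
$n{\left(G \right)} = - \frac{15 G^{\frac{5}{2}}}{11}$ ($n{\left(G \right)} = - \frac{15 G^{2}}{11} \sqrt{G} = - \frac{15 G^{\frac{5}{2}}}{11}$)
$b{\left(t \right)} = 0$ ($b{\left(t \right)} = \frac{0}{t} = 0$)
$b{\left(n{\left(-18 \right)} \right)} + 4462606 = 0 + 4462606 = 4462606$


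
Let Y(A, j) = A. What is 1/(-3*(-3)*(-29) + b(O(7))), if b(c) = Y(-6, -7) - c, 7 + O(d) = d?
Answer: -1/267 ≈ -0.0037453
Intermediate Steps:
O(d) = -7 + d
b(c) = -6 - c
1/(-3*(-3)*(-29) + b(O(7))) = 1/(-3*(-3)*(-29) + (-6 - (-7 + 7))) = 1/(9*(-29) + (-6 - 1*0)) = 1/(-261 + (-6 + 0)) = 1/(-261 - 6) = 1/(-267) = -1/267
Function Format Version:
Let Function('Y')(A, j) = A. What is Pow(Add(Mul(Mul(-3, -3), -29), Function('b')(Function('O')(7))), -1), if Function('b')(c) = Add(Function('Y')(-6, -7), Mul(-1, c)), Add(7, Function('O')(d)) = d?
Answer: Rational(-1, 267) ≈ -0.0037453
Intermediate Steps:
Function('O')(d) = Add(-7, d)
Function('b')(c) = Add(-6, Mul(-1, c))
Pow(Add(Mul(Mul(-3, -3), -29), Function('b')(Function('O')(7))), -1) = Pow(Add(Mul(Mul(-3, -3), -29), Add(-6, Mul(-1, Add(-7, 7)))), -1) = Pow(Add(Mul(9, -29), Add(-6, Mul(-1, 0))), -1) = Pow(Add(-261, Add(-6, 0)), -1) = Pow(Add(-261, -6), -1) = Pow(-267, -1) = Rational(-1, 267)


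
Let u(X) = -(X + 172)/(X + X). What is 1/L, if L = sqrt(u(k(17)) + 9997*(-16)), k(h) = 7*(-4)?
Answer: -I*sqrt(7837522)/1119646 ≈ -0.0025004*I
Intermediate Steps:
k(h) = -28
u(X) = -(172 + X)/(2*X)
L = I*sqrt(7837522)/7 (L = sqrt((1/2)*(-172 - 1*(-28))/(-28) + 9997*(-16)) = sqrt((1/2)*(-1/28)*(-172 + 28) - 159952) = sqrt((1/2)*(-1/28)*(-144) - 159952) = sqrt(18/7 - 159952) = sqrt(-1119646/7) = I*sqrt(7837522)/7 ≈ 399.94*I)
1/L = 1/(I*sqrt(7837522)/7) = -I*sqrt(7837522)/1119646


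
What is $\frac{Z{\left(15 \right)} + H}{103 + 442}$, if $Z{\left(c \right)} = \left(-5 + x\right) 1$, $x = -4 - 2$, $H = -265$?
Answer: $- \frac{276}{545} \approx -0.50642$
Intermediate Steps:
$x = -6$ ($x = -4 - 2 = -6$)
$Z{\left(c \right)} = -11$ ($Z{\left(c \right)} = \left(-5 - 6\right) 1 = \left(-11\right) 1 = -11$)
$\frac{Z{\left(15 \right)} + H}{103 + 442} = \frac{-11 - 265}{103 + 442} = - \frac{276}{545}$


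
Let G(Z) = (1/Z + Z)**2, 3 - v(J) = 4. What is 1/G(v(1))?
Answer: 1/4 ≈ 0.25000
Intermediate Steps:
v(J) = -1 (v(J) = 3 - 1*4 = 3 - 4 = -1)
G(Z) = (Z + 1/Z)**2
1/G(v(1)) = 1/((1 + (-1)**2)**2/(-1)**2) = 1/(1*(1 + 1)**2) = 1/(1*2**2) = 1/(1*4) = 1/4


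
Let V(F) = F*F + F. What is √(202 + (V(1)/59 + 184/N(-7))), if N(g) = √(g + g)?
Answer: 2*√(8615180 - 560441*I*√14)/413 ≈ 14.317 - 1.7174*I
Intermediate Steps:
V(F) = F + F² (V(F) = F² + F = F + F²)
N(g) = √2*√g (N(g) = √(2*g) = √2*√g)
√(202 + (V(1)/59 + 184/N(-7))) = √(202 + ((1*(1 + 1))/59 + 184/((√2*√(-7))))) = √(202 + ((1*2)*(1/59) + 184/((√2*(I*√7))))) = √(202 + (2*(1/59) + 184/((I*√14)))) = √(202 + (2/59 + 184*(-I*√14/14))) = √(202 + (2/59 - 92*I*√14/7)) = √(11920/59 - 92*I*√14/7)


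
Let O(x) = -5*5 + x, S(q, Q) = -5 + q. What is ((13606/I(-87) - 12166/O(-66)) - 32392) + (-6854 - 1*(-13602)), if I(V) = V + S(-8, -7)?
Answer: -16670139/650 ≈ -25646.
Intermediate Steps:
I(V) = -13 + V (I(V) = V + (-5 - 8) = V - 13 = -13 + V)
O(x) = -25 + x
((13606/I(-87) - 12166/O(-66)) - 32392) + (-6854 - 1*(-13602)) = ((13606/(-13 - 87) - 12166/(-25 - 66)) - 32392) + (-6854 - 1*(-13602)) = ((13606/(-100) - 12166/(-91)) - 32392) + (-6854 + 13602) = ((13606*(-1/100) - 12166*(-1/91)) - 32392) + 6748 = ((-6803/50 + 1738/13) - 32392) + 6748 = (-1539/650 - 32392) + 6748 = -21056339/650 + 6748 = -16670139/650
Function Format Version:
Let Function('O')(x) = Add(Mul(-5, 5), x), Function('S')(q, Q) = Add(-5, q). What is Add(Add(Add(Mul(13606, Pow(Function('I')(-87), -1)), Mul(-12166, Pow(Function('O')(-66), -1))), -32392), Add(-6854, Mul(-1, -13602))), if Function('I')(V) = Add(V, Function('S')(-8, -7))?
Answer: Rational(-16670139, 650) ≈ -25646.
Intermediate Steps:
Function('I')(V) = Add(-13, V) (Function('I')(V) = Add(V, Add(-5, -8)) = Add(V, -13) = Add(-13, V))
Function('O')(x) = Add(-25, x)
Add(Add(Add(Mul(13606, Pow(Function('I')(-87), -1)), Mul(-12166, Pow(Function('O')(-66), -1))), -32392), Add(-6854, Mul(-1, -13602))) = Add(Add(Add(Mul(13606, Pow(Add(-13, -87), -1)), Mul(-12166, Pow(Add(-25, -66), -1))), -32392), Add(-6854, Mul(-1, -13602))) = Add(Add(Add(Mul(13606, Pow(-100, -1)), Mul(-12166, Pow(-91, -1))), -32392), Add(-6854, 13602)) = Add(Add(Add(Mul(13606, Rational(-1, 100)), Mul(-12166, Rational(-1, 91))), -32392), 6748) = Add(Add(Add(Rational(-6803, 50), Rational(1738, 13)), -32392), 6748) = Add(Add(Rational(-1539, 650), -32392), 6748) = Add(Rational(-21056339, 650), 6748) = Rational(-16670139, 650)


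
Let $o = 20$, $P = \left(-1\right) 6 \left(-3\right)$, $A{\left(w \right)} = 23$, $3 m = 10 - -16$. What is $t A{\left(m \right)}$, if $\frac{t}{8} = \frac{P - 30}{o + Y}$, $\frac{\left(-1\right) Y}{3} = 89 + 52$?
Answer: $\frac{2208}{403} \approx 5.4789$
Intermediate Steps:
$m = \frac{26}{3}$ ($m = \frac{10 - -16}{3} = \frac{10 + 16}{3} = \frac{1}{3} \cdot 26 = \frac{26}{3} \approx 8.6667$)
$Y = -423$ ($Y = - 3 \left(89 + 52\right) = \left(-3\right) 141 = -423$)
$P = 18$ ($P = \left(-6\right) \left(-3\right) = 18$)
$t = \frac{96}{403}$ ($t = 8 \frac{18 - 30}{20 - 423} = 8 \left(- \frac{12}{-403}\right) = 8 \left(\left(-12\right) \left(- \frac{1}{403}\right)\right) = 8 \cdot \frac{12}{403} = \frac{96}{403} \approx 0.23821$)
$t A{\left(m \right)} = \frac{96}{403} \cdot 23 = \frac{2208}{403}$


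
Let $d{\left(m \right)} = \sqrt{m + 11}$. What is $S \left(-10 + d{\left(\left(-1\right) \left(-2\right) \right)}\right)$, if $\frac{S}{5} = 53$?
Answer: $-2650 + 265 \sqrt{13} \approx -1694.5$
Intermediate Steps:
$d{\left(m \right)} = \sqrt{11 + m}$
$S = 265$ ($S = 5 \cdot 53 = 265$)
$S \left(-10 + d{\left(\left(-1\right) \left(-2\right) \right)}\right) = 265 \left(-10 + \sqrt{11 - -2}\right) = 265 \left(-10 + \sqrt{11 + 2}\right) = 265 \left(-10 + \sqrt{13}\right) = -2650 + 265 \sqrt{13}$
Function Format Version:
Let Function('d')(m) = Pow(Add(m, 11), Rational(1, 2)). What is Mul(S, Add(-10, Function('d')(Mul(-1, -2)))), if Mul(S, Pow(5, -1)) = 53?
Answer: Add(-2650, Mul(265, Pow(13, Rational(1, 2)))) ≈ -1694.5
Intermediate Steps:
Function('d')(m) = Pow(Add(11, m), Rational(1, 2))
S = 265 (S = Mul(5, 53) = 265)
Mul(S, Add(-10, Function('d')(Mul(-1, -2)))) = Mul(265, Add(-10, Pow(Add(11, Mul(-1, -2)), Rational(1, 2)))) = Mul(265, Add(-10, Pow(Add(11, 2), Rational(1, 2)))) = Mul(265, Add(-10, Pow(13, Rational(1, 2)))) = Add(-2650, Mul(265, Pow(13, Rational(1, 2))))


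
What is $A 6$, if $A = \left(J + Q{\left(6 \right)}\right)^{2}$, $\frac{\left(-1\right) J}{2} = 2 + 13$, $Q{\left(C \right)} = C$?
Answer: $3456$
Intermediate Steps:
$J = -30$ ($J = - 2 \left(2 + 13\right) = \left(-2\right) 15 = -30$)
$A = 576$ ($A = \left(-30 + 6\right)^{2} = \left(-24\right)^{2} = 576$)
$A 6 = 576 \cdot 6 = 3456$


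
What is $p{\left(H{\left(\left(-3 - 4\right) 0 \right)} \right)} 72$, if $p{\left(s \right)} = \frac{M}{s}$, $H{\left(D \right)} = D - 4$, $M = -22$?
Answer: $396$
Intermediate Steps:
$H{\left(D \right)} = -4 + D$
$p{\left(s \right)} = - \frac{22}{s}$
$p{\left(H{\left(\left(-3 - 4\right) 0 \right)} \right)} 72 = - \frac{22}{-4 + \left(-3 - 4\right) 0} \cdot 72 = - \frac{22}{-4 - 0} \cdot 72 = - \frac{22}{-4 + 0} \cdot 72 = - \frac{22}{-4} \cdot 72 = \left(-22\right) \left(- \frac{1}{4}\right) 72 = \frac{11}{2} \cdot 72 = 396$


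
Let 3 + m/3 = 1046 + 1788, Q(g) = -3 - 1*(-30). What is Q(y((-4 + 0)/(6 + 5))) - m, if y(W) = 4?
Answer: -8466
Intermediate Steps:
Q(g) = 27 (Q(g) = -3 + 30 = 27)
m = 8493 (m = -9 + 3*(1046 + 1788) = -9 + 3*2834 = -9 + 8502 = 8493)
Q(y((-4 + 0)/(6 + 5))) - m = 27 - 1*8493 = 27 - 8493 = -8466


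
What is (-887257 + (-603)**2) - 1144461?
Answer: -1668109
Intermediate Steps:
(-887257 + (-603)**2) - 1144461 = (-887257 + 363609) - 1144461 = -523648 - 1144461 = -1668109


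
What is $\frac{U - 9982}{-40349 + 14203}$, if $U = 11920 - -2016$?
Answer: $- \frac{1977}{13073} \approx -0.15123$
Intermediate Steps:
$U = 13936$ ($U = 11920 + 2016 = 13936$)
$\frac{U - 9982}{-40349 + 14203} = \frac{13936 - 9982}{-40349 + 14203} = \frac{3954}{-26146} = 3954 \left(- \frac{1}{26146}\right) = - \frac{1977}{13073}$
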